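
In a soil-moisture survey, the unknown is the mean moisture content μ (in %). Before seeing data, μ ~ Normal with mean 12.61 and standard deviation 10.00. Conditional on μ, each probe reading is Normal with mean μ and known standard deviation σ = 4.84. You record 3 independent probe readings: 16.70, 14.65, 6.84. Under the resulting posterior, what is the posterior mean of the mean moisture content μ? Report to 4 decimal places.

For Normal data with known variance σ², a Normal(μ₀, σ₀²) prior on μ is conjugate. Posterior precision = 1/σ₀² + n/σ²; posterior mean is the precision-weighted average of μ₀ and x̄.
Σxᵢ = 16.70 + 14.65 + 6.84 = 38.19, so n·x̄ = 38.19.
σ₀² = 10.00² = 100, σ² = 4.84² = 23.4256; σ² + n·σ₀² = 23.4256 + 3·100 = 323.4256.
Posterior mean = (μ₀/σ₀² + n·x̄/σ²)/(1/σ₀² + n/σ²) = (σ²·μ₀ + σ₀²·n·x̄)/(σ² + n·σ₀²) = (23.4256·12.61 + 100·38.19)/323.4256 = 4114.396816/323.4256 = 12.7213.

12.7213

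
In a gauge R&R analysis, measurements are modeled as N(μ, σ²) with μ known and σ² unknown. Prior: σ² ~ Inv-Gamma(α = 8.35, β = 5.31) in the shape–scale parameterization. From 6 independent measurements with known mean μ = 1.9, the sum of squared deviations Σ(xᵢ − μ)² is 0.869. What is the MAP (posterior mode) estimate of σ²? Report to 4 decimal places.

With known mean μ and an Inverse-Gamma(α, β) prior on σ², the Normal likelihood is conjugate: posterior is Inv-Gamma(α + n/2, β + Σ(xᵢ−μ)²/2).
Posterior: Inv-Gamma(8.35 + 6/2, 5.31 + 0.869/2) = Inv-Gamma(11.35, 5.7445).
Mode = β/(α+1) = 5.7445/12.35 = 0.4651.

0.4651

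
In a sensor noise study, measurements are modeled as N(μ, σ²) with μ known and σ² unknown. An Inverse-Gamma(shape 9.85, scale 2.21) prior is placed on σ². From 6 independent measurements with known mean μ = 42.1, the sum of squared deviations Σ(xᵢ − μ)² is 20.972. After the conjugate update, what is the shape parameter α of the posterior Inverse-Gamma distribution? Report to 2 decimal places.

12.85

With known mean μ and an Inverse-Gamma(α, β) prior on σ², the Normal likelihood is conjugate: posterior is Inv-Gamma(α + n/2, β + Σ(xᵢ−μ)²/2).
Posterior: Inv-Gamma(9.85 + 6/2, 2.21 + 20.972/2) = Inv-Gamma(12.85, 12.6960).
Posterior α = 12.85.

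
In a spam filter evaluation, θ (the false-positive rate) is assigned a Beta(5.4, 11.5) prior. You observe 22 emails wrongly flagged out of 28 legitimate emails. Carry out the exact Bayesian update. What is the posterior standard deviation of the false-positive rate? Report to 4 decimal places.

The Beta prior is conjugate to a Binomial/Bernoulli likelihood; the update adds successes to α and failures to β.
Posterior: Beta(α+k, β+n−k) = Beta(5.4+22, 11.5+6) = Beta(27.4, 17.5).
Var = αβ/((α+β)²(α+β+1)) = 27.4·17.5/(44.9²·45.9) = 0.00518183; SD = √0.00518183 = 0.0720.

0.0720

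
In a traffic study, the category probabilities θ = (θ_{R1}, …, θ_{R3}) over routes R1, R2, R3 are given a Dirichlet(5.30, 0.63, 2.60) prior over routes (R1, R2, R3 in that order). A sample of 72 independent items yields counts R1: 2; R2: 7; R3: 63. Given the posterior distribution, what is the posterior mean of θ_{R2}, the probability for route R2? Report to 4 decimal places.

0.0947

The Dirichlet prior is conjugate to the Multinomial likelihood: each posterior αⱼ = prior αⱼ + observed count nⱼ.
Posterior concentration: (7.30, 7.63, 65.60), total = 80.53.
E[θ_{R2}|data] = α_{R2}/Σα = 7.63/80.53 = 0.0947.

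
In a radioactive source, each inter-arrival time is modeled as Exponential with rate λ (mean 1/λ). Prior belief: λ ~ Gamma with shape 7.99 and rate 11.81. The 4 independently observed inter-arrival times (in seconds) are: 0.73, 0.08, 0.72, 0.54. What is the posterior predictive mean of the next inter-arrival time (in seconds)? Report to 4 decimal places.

With a Gamma(shape α, rate β) prior on the exponential rate λ, the posterior after n observations with total T = Σxᵢ is Gamma(α+n, β+T).
Sum of observations T = 2.07 seconds; n = 4.
Posterior: Gamma(7.99+4, 11.81+2.07) = Gamma(11.99, 13.88).
The predictive distribution for the next observation is Lomax; its mean is β/(α−1) = 13.88/10.99 = 1.2630.

1.2630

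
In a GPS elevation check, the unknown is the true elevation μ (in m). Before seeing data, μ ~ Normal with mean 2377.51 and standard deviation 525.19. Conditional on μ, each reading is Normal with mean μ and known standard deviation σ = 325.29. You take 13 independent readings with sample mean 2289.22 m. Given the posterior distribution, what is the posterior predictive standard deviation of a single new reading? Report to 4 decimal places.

337.2236

For Normal data with known variance σ², a Normal(μ₀, σ₀²) prior on μ is conjugate. Posterior precision = 1/σ₀² + n/σ²; posterior mean is the precision-weighted average of μ₀ and x̄.
σ₀² = 525.19² = 275824.5361, σ² = 325.29² = 105813.5841; σ² + n·σ₀² = 105813.5841 + 13·275824.5361 = 3691532.5534.
Posterior precision = 1/σ₀² + n/σ² = 1/275824.5361 + 13/105813.5841 = (σ² + n·σ₀²)/(σ₀²σ²) = 3691532.5534/(275824.5361·105813.5841); posterior variance σₙ² = σ₀²σ²/(σ² + n·σ₀²) = 275824.5361·105813.5841/3691532.5534 = 7906.196769.
Predictive variance for one new observation = σₙ² + σ² = 275824.5361·105813.5841/3691532.5534 + 105813.5841 = σ²·(σ₀² + 3691532.5534)/3691532.5534 = 105813.5841·3967357.0895/3691532.5534 = 113719.780869; SD = √(105813.5841·3967357.0895/3691532.5534) = 337.2236.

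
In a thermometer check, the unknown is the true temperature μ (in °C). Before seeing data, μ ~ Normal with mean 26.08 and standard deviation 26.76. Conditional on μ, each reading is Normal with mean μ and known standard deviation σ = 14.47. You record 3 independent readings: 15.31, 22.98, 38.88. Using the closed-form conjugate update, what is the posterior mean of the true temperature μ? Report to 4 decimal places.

25.7550

For Normal data with known variance σ², a Normal(μ₀, σ₀²) prior on μ is conjugate. Posterior precision = 1/σ₀² + n/σ²; posterior mean is the precision-weighted average of μ₀ and x̄.
Σxᵢ = 15.31 + 22.98 + 38.88 = 77.17, so n·x̄ = 77.17.
σ₀² = 26.76² = 716.0976, σ² = 14.47² = 209.3809; σ² + n·σ₀² = 209.3809 + 3·716.0976 = 2357.6737.
Posterior mean = (μ₀/σ₀² + n·x̄/σ²)/(1/σ₀² + n/σ²) = (σ²·μ₀ + σ₀²·n·x̄)/(σ² + n·σ₀²) = (209.3809·26.08 + 716.0976·77.17)/2357.6737 = 60721.905664/2357.6737 = 25.7550.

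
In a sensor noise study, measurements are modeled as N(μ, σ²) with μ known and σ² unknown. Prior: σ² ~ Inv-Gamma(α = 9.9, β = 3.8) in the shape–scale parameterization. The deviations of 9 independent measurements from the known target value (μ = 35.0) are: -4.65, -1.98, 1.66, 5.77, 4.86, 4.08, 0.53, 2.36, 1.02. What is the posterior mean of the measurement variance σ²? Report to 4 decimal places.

4.3414

With known mean μ and an Inverse-Gamma(α, β) prior on σ², the Normal likelihood is conjugate: posterior is Inv-Gamma(α + n/2, β + Σ(xᵢ−μ)²/2).
Σ(xᵢ−μ)² = (-4.65)² + (-1.98)² + (1.66)² + (5.77)² + (4.86)² + (4.08)² + (0.53)² + (2.36)² + (1.02)² = 108.7483.
Posterior: Inv-Gamma(9.9 + 9/2, 3.8 + 108.7483/2) = Inv-Gamma(14.40, 58.17415).
E[σ²|data] = β/(α−1) = 58.17415/13.40 = 4.3414.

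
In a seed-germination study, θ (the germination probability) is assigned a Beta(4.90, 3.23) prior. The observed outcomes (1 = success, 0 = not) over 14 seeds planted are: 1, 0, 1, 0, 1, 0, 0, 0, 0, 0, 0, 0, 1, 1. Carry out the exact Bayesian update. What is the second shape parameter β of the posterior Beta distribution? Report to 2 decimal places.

The Beta prior is conjugate to a Binomial/Bernoulli likelihood; the update adds successes to α and failures to β.
Posterior: Beta(α+k, β+n−k) = Beta(4.90+5, 3.23+9) = Beta(9.90, 12.23).
Posterior β = 12.23.

12.23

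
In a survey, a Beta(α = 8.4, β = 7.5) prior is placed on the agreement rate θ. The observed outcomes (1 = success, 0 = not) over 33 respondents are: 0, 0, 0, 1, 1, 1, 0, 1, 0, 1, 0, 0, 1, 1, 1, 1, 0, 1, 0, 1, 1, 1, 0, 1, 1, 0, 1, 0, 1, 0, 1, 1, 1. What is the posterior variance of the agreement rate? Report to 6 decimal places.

0.004879

The Beta prior is conjugate to a Binomial/Bernoulli likelihood; the update adds successes to α and failures to β.
Posterior: Beta(α+k, β+n−k) = Beta(8.4+20, 7.5+13) = Beta(28.4, 20.5).
Var = αβ/((α+β)²(α+β+1)) = 28.4·20.5/(48.9²·49.9) = 0.004879.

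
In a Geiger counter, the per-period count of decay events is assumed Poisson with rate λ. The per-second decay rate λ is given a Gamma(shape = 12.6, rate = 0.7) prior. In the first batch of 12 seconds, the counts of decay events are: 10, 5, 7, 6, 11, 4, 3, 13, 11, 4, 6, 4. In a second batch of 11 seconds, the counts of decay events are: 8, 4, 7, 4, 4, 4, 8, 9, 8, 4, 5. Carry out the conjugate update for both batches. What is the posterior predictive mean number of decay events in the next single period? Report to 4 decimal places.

With a Gamma(shape α, rate β) prior, the Poisson likelihood is conjugate: the posterior is Gamma(α + ΣXᵢ, β + n).
Batch 1: sum of counts S = 84 over n = 12 seconds.
After batch 1: Gamma(α+S, β+n) = Gamma(12.6+84, 0.7+12) = Gamma(96.6, 12.7).
Batch 2: sum of counts S = 65 over n = 11 seconds.
After batch 2: Gamma(α+S, β+n) = Gamma(96.6+65, 12.7+11) = Gamma(161.6, 23.7).
The predictive distribution for one future period is NegBinom with mean α/β = 6.8186.

6.8186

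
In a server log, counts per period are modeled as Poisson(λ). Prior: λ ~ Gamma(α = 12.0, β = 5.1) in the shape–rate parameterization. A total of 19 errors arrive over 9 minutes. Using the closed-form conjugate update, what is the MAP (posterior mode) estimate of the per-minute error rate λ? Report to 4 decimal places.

With a Gamma(shape α, rate β) prior, the Poisson likelihood is conjugate: the posterior is Gamma(α + ΣXᵢ, β + n).
Posterior: Gamma(α+S, β+n) = Gamma(12.0+19, 5.1+9) = Gamma(31.0, 14.1).
Mode of Gamma(α,β) for α≥1 is (α−1)/β = 30.0/14.1 = 2.1277.

2.1277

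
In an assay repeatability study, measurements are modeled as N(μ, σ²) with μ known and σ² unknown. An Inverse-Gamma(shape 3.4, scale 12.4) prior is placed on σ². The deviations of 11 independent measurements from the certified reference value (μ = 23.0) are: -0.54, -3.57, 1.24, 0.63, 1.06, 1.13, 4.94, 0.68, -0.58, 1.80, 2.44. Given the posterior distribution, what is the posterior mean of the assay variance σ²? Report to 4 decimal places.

With known mean μ and an Inverse-Gamma(α, β) prior on σ², the Normal likelihood is conjugate: posterior is Inv-Gamma(α + n/2, β + Σ(xᵢ−μ)²/2).
Σ(xᵢ−μ)² = (-0.54)² + (-3.57)² + (1.24)² + (0.63)² + (1.06)² + (1.13)² + (4.94)² + (0.68)² + (-0.58)² + (1.80)² + (2.44)² = 51.7675.
Posterior: Inv-Gamma(3.4 + 11/2, 12.4 + 51.7675/2) = Inv-Gamma(8.90, 38.28375).
E[σ²|data] = β/(α−1) = 38.28375/7.90 = 4.8460.

4.8460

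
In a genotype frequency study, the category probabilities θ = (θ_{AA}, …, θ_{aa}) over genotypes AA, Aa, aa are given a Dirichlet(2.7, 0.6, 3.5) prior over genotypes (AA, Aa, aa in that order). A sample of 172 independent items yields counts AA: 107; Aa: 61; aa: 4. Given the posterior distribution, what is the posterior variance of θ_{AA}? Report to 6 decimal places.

0.001319

The Dirichlet prior is conjugate to the Multinomial likelihood: each posterior αⱼ = prior αⱼ + observed count nⱼ.
Posterior concentration: (109.7, 61.6, 7.5), total = 178.8.
Var[θ_j] = α_j(Σα−α_j)/((Σα)²(Σα+1)) = 109.7·69.1/(178.8²·179.8) = 0.001319.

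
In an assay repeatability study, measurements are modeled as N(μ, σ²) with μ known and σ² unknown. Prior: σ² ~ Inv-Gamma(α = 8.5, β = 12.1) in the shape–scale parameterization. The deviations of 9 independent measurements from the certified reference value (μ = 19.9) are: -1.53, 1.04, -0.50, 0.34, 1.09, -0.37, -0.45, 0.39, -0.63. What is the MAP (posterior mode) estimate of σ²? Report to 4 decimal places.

1.0737

With known mean μ and an Inverse-Gamma(α, β) prior on σ², the Normal likelihood is conjugate: posterior is Inv-Gamma(α + n/2, β + Σ(xᵢ−μ)²/2).
Σ(xᵢ−μ)² = (-1.53)² + (1.04)² + (-0.50)² + (0.34)² + (1.09)² + (-0.37)² + (-0.45)² + (0.39)² + (-0.63)² = 5.8646.
Posterior: Inv-Gamma(8.5 + 9/2, 12.1 + 5.8646/2) = Inv-Gamma(13.00, 15.03230).
Mode = β/(α+1) = 15.03230/14.00 = 1.0737.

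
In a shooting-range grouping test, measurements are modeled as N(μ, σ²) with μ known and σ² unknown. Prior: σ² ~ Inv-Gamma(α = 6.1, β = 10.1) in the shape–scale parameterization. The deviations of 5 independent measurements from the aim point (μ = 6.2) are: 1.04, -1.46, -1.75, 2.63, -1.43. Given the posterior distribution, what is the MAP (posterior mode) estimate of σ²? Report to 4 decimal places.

1.8457

With known mean μ and an Inverse-Gamma(α, β) prior on σ², the Normal likelihood is conjugate: posterior is Inv-Gamma(α + n/2, β + Σ(xᵢ−μ)²/2).
Σ(xᵢ−μ)² = (1.04)² + (-1.46)² + (-1.75)² + (2.63)² + (-1.43)² = 15.2375.
Posterior: Inv-Gamma(6.1 + 5/2, 10.1 + 15.2375/2) = Inv-Gamma(8.60, 17.71875).
Mode = β/(α+1) = 17.71875/9.60 = 1.8457.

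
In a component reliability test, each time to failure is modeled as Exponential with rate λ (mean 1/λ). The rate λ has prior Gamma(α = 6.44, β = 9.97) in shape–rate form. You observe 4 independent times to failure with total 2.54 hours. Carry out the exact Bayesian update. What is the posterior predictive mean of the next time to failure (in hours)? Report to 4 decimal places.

1.3252

With a Gamma(shape α, rate β) prior on the exponential rate λ, the posterior after n observations with total T = Σxᵢ is Gamma(α+n, β+T).
Posterior: Gamma(6.44+4, 9.97+2.54) = Gamma(10.44, 12.51).
The predictive distribution for the next observation is Lomax; its mean is β/(α−1) = 12.51/9.44 = 1.3252.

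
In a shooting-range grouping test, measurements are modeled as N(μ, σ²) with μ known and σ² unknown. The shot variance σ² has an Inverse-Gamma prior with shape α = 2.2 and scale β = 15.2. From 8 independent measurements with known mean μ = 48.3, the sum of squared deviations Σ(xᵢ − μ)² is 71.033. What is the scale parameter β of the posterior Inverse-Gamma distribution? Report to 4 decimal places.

50.7165

With known mean μ and an Inverse-Gamma(α, β) prior on σ², the Normal likelihood is conjugate: posterior is Inv-Gamma(α + n/2, β + Σ(xᵢ−μ)²/2).
Posterior: Inv-Gamma(2.2 + 8/2, 15.2 + 71.033/2) = Inv-Gamma(6.20, 50.7165).
Posterior β = 50.7165.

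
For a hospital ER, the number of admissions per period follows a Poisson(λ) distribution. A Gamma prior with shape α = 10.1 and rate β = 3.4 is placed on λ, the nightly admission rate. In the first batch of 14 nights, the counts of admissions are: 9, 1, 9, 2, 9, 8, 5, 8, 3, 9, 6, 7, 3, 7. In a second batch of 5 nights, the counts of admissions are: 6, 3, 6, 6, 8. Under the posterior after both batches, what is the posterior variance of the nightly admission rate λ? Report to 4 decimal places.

0.2493

With a Gamma(shape α, rate β) prior, the Poisson likelihood is conjugate: the posterior is Gamma(α + ΣXᵢ, β + n).
Batch 1: sum of counts S = 86 over n = 14 nights.
After batch 1: Gamma(α+S, β+n) = Gamma(10.1+86, 3.4+14) = Gamma(96.1, 17.4).
Batch 2: sum of counts S = 29 over n = 5 nights.
After batch 2: Gamma(α+S, β+n) = Gamma(96.1+29, 17.4+5) = Gamma(125.1, 22.4).
Var = α/β² = 125.1/22.4² = 0.2493.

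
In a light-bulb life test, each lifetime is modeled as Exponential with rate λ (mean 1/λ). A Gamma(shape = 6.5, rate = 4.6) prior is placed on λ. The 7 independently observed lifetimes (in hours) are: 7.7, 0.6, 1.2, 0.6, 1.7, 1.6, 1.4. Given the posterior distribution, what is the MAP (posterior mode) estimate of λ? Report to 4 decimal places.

With a Gamma(shape α, rate β) prior on the exponential rate λ, the posterior after n observations with total T = Σxᵢ is Gamma(α+n, β+T).
Sum of observations T = 14.8 hours; n = 7.
Posterior: Gamma(6.5+7, 4.6+14.8) = Gamma(13.5, 19.4).
Mode = (α−1)/β = 0.6443.

0.6443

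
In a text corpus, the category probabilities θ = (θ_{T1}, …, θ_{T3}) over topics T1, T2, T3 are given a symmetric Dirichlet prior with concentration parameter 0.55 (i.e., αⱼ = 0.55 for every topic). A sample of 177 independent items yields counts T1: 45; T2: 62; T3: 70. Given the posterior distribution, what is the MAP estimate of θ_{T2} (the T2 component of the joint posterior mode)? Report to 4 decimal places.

The Dirichlet prior is conjugate to the Multinomial likelihood: each posterior αⱼ = prior αⱼ + observed count nⱼ.
Posterior concentration: (45.55, 62.55, 70.55), total = 178.65.
Joint mode component: (α_{T2}−1)/(Σα−K) = 61.55/175.65 = 0.3504.

0.3504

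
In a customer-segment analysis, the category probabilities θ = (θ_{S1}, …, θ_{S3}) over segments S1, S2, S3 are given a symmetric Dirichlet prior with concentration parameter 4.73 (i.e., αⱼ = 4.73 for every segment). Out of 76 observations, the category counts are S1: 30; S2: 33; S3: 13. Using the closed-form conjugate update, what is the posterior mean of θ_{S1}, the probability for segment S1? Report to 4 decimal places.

0.3851

The Dirichlet prior is conjugate to the Multinomial likelihood: each posterior αⱼ = prior αⱼ + observed count nⱼ.
Posterior concentration: (34.73, 37.73, 17.73), total = 90.19.
E[θ_{S1}|data] = α_{S1}/Σα = 34.73/90.19 = 0.3851.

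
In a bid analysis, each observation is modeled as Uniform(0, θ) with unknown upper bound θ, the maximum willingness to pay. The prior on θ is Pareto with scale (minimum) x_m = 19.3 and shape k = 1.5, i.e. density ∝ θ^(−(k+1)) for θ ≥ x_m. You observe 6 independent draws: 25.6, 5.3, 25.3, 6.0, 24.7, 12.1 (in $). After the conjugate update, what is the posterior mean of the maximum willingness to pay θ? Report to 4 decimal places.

A Pareto(scale x_m, shape k) prior on the upper bound θ of Uniform(0, θ) is conjugate: posterior is Pareto(max(x_m, max xᵢ), k + n).
Sample maximum = 25.6; prior scale x_m = 19.3 → posterior scale = max = 25.6.
Posterior shape = 1.5 + 6 = 7.5.
E[θ|data] = k·x_m/(k−1) = 7.5·25.6/6.5 = 29.5385.

29.5385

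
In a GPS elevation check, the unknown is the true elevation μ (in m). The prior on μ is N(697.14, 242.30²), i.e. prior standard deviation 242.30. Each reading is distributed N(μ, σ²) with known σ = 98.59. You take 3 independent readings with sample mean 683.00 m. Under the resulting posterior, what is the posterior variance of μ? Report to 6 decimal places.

For Normal data with known variance σ², a Normal(μ₀, σ₀²) prior on μ is conjugate. Posterior precision = 1/σ₀² + n/σ²; posterior mean is the precision-weighted average of μ₀ and x̄.
σ₀² = 242.30² = 58709.29, σ² = 98.59² = 9719.9881; σ² + n·σ₀² = 9719.9881 + 3·58709.29 = 185847.8581.
Posterior precision = 1/σ₀² + n/σ² = 1/58709.29 + 3/9719.9881 = (σ² + n·σ₀²)/(σ₀²σ²) = 185847.8581/(58709.29·9719.9881); posterior variance σₙ² = σ₀²σ²/(σ² + n·σ₀²) = 58709.29·9719.9881/185847.8581 = 3070.541711.

3070.541711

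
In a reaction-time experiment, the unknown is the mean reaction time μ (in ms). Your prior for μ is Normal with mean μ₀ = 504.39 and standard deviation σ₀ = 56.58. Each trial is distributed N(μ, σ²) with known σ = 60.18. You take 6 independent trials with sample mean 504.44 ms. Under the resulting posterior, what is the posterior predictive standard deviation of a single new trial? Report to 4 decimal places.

For Normal data with known variance σ², a Normal(μ₀, σ₀²) prior on μ is conjugate. Posterior precision = 1/σ₀² + n/σ²; posterior mean is the precision-weighted average of μ₀ and x̄.
σ₀² = 56.58² = 3201.2964, σ² = 60.18² = 3621.6324; σ² + n·σ₀² = 3621.6324 + 6·3201.2964 = 22829.4108.
Posterior precision = 1/σ₀² + n/σ² = 1/3201.2964 + 6/3621.6324 = (σ² + n·σ₀²)/(σ₀²σ²) = 22829.4108/(3201.2964·3621.6324); posterior variance σₙ² = σ₀²σ²/(σ² + n·σ₀²) = 3201.2964·3621.6324/22829.4108 = 507.850109.
Predictive variance for one new observation = σₙ² + σ² = 3201.2964·3621.6324/22829.4108 + 3621.6324 = σ²·(σ₀² + 22829.4108)/22829.4108 = 3621.6324·26030.7072/22829.4108 = 4129.482509; SD = √(3621.6324·26030.7072/22829.4108) = 64.2610.

64.2610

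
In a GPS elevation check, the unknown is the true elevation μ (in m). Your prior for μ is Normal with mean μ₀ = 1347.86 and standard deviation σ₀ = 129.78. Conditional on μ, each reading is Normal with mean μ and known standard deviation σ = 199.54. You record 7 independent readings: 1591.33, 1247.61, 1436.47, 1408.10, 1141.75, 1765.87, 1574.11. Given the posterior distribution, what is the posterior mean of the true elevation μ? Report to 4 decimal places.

For Normal data with known variance σ², a Normal(μ₀, σ₀²) prior on μ is conjugate. Posterior precision = 1/σ₀² + n/σ²; posterior mean is the precision-weighted average of μ₀ and x̄.
Σxᵢ = 1591.33 + 1247.61 + 1436.47 + 1408.10 + 1141.75 + 1765.87 + 1574.11 = 10165.24, so n·x̄ = 10165.24.
σ₀² = 129.78² = 16842.8484, σ² = 199.54² = 39816.2116; σ² + n·σ₀² = 39816.2116 + 7·16842.8484 = 157716.1504.
Posterior mean = (μ₀/σ₀² + n·x̄/σ²)/(1/σ₀² + n/σ²) = (σ²·μ₀ + σ₀²·n·x̄)/(σ² + n·σ₀²) = (39816.2116·1347.86 + 16842.8484·10165.24)/157716.1504 = 224878275.236792/157716.1504 = 1425.8418.

1425.8418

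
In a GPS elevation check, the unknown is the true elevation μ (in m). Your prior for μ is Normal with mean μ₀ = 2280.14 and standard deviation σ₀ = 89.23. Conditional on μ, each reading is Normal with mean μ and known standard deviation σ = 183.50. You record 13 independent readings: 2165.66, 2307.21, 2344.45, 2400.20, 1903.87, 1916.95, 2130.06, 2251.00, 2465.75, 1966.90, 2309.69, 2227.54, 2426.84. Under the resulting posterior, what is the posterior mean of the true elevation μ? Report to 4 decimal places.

2232.2153

For Normal data with known variance σ², a Normal(μ₀, σ₀²) prior on μ is conjugate. Posterior precision = 1/σ₀² + n/σ²; posterior mean is the precision-weighted average of μ₀ and x̄.
Σxᵢ = 2165.66 + 2307.21 + 2344.45 + 2400.20 + 1903.87 + 1916.95 + 2130.06 + 2251.00 + 2465.75 + 1966.90 + 2309.69 + 2227.54 + 2426.84 = 28816.12, so n·x̄ = 28816.12.
σ₀² = 89.23² = 7961.9929, σ² = 183.50² = 33672.25; σ² + n·σ₀² = 33672.25 + 13·7961.9929 = 137178.1577.
Posterior mean = (μ₀/σ₀² + n·x̄/σ²)/(1/σ₀² + n/σ²) = (σ²·μ₀ + σ₀²·n·x̄)/(σ² + n·σ₀²) = (33672.25·2280.14 + 7961.9929·28816.12)/137178.1577 = 306211186.960548/137178.1577 = 2232.2153.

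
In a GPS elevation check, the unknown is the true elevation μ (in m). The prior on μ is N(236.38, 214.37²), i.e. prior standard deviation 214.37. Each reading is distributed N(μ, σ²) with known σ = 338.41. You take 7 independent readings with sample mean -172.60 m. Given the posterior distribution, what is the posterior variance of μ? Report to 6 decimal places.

12064.961389

For Normal data with known variance σ², a Normal(μ₀, σ₀²) prior on μ is conjugate. Posterior precision = 1/σ₀² + n/σ²; posterior mean is the precision-weighted average of μ₀ and x̄.
σ₀² = 214.37² = 45954.4969, σ² = 338.41² = 114521.3281; σ² + n·σ₀² = 114521.3281 + 7·45954.4969 = 436202.8064.
Posterior precision = 1/σ₀² + n/σ² = 1/45954.4969 + 7/114521.3281 = (σ² + n·σ₀²)/(σ₀²σ²) = 436202.8064/(45954.4969·114521.3281); posterior variance σₙ² = σ₀²σ²/(σ² + n·σ₀²) = 45954.4969·114521.3281/436202.8064 = 12064.961389.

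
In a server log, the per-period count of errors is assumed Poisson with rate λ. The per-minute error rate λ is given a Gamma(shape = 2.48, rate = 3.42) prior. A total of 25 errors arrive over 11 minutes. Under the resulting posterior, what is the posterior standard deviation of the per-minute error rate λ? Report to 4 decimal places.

0.3635

With a Gamma(shape α, rate β) prior, the Poisson likelihood is conjugate: the posterior is Gamma(α + ΣXᵢ, β + n).
Posterior: Gamma(α+S, β+n) = Gamma(2.48+25, 3.42+11) = Gamma(27.48, 14.42).
SD = √α/β = √27.48/14.42 = 0.3635.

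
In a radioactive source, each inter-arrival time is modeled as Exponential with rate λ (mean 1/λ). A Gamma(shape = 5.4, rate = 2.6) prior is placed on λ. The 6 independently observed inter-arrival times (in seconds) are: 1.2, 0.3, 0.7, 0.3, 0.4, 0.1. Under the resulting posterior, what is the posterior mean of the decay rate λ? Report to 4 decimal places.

With a Gamma(shape α, rate β) prior on the exponential rate λ, the posterior after n observations with total T = Σxᵢ is Gamma(α+n, β+T).
Sum of observations T = 3.0 seconds; n = 6.
Posterior: Gamma(5.4+6, 2.6+3.0) = Gamma(11.4, 5.6).
Posterior mean of λ = α/β = 11.4/5.6 = 2.0357.

2.0357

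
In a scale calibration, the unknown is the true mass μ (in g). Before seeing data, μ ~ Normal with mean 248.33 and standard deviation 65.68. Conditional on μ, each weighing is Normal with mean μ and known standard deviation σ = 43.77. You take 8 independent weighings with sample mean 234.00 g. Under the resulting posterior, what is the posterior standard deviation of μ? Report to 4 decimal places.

For Normal data with known variance σ², a Normal(μ₀, σ₀²) prior on μ is conjugate. Posterior precision = 1/σ₀² + n/σ²; posterior mean is the precision-weighted average of μ₀ and x̄.
σ₀² = 65.68² = 4313.8624, σ² = 43.77² = 1915.8129; σ² + n·σ₀² = 1915.8129 + 8·4313.8624 = 36426.7121.
Posterior precision = 1/σ₀² + n/σ² = 1/4313.8624 + 8/1915.8129 = (σ² + n·σ₀²)/(σ₀²σ²) = 36426.7121/(4313.8624·1915.8129); posterior variance σₙ² = σ₀²σ²/(σ² + n·σ₀²) = 4313.8624·1915.8129/36426.7121 = 226.881669.
Posterior SD = √σₙ² = √(4313.8624·1915.8129/36426.7121) = 15.0626.

15.0626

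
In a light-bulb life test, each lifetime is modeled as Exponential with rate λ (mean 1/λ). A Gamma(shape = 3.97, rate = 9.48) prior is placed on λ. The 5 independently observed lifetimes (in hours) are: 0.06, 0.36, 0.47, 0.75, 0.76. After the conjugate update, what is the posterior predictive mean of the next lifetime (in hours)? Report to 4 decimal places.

With a Gamma(shape α, rate β) prior on the exponential rate λ, the posterior after n observations with total T = Σxᵢ is Gamma(α+n, β+T).
Sum of observations T = 2.40 hours; n = 5.
Posterior: Gamma(3.97+5, 9.48+2.40) = Gamma(8.97, 11.88).
The predictive distribution for the next observation is Lomax; its mean is β/(α−1) = 11.88/7.97 = 1.4906.

1.4906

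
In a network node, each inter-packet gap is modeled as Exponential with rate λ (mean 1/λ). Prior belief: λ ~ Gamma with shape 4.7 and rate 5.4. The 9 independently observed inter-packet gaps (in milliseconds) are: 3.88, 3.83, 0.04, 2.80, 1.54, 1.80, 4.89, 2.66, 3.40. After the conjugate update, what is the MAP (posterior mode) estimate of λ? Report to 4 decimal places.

0.4200

With a Gamma(shape α, rate β) prior on the exponential rate λ, the posterior after n observations with total T = Σxᵢ is Gamma(α+n, β+T).
Sum of observations T = 24.84 milliseconds; n = 9.
Posterior: Gamma(4.7+9, 5.4+24.84) = Gamma(13.7, 30.24).
Mode = (α−1)/β = 0.4200.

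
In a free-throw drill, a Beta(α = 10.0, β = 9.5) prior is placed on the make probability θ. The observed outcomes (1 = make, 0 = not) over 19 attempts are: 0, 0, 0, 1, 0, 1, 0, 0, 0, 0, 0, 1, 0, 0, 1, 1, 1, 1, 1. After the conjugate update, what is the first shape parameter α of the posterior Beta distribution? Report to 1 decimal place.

18.0

The Beta prior is conjugate to a Binomial/Bernoulli likelihood; the update adds successes to α and failures to β.
Posterior: Beta(α+k, β+n−k) = Beta(10.0+8, 9.5+11) = Beta(18.0, 20.5).
Posterior α = 18.0.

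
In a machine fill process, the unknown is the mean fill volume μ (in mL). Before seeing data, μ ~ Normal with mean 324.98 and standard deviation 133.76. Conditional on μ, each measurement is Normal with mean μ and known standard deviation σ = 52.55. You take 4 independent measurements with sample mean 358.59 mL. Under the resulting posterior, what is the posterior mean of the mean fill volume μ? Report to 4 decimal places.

For Normal data with known variance σ², a Normal(μ₀, σ₀²) prior on μ is conjugate. Posterior precision = 1/σ₀² + n/σ²; posterior mean is the precision-weighted average of μ₀ and x̄.
n·x̄ = 4·358.59 = 1434.36.
σ₀² = 133.76² = 17891.7376, σ² = 52.55² = 2761.5025; σ² + n·σ₀² = 2761.5025 + 4·17891.7376 = 74328.4529.
Posterior mean = (μ₀/σ₀² + n·x̄/σ²)/(1/σ₀² + n/σ²) = (σ²·μ₀ + σ₀²·n·x̄)/(σ² + n·σ₀²) = (2761.5025·324.98 + 17891.7376·1434.36)/74328.4529 = 26560625.826386/74328.4529 = 357.3413.

357.3413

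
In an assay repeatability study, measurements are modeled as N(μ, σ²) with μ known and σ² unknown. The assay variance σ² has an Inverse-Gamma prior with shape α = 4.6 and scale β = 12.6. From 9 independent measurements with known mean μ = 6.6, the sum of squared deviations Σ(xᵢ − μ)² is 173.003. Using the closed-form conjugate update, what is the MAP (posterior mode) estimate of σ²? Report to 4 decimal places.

With known mean μ and an Inverse-Gamma(α, β) prior on σ², the Normal likelihood is conjugate: posterior is Inv-Gamma(α + n/2, β + Σ(xᵢ−μ)²/2).
Posterior: Inv-Gamma(4.6 + 9/2, 12.6 + 173.003/2) = Inv-Gamma(9.10, 99.1015).
Mode = β/(α+1) = 99.1015/10.10 = 9.8120.

9.8120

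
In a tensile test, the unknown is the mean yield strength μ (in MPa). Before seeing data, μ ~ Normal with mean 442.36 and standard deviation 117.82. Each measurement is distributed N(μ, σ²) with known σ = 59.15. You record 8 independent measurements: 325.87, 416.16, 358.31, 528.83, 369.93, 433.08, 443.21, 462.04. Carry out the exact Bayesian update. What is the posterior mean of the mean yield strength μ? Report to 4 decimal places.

For Normal data with known variance σ², a Normal(μ₀, σ₀²) prior on μ is conjugate. Posterior precision = 1/σ₀² + n/σ²; posterior mean is the precision-weighted average of μ₀ and x̄.
Σxᵢ = 325.87 + 416.16 + 358.31 + 528.83 + 369.93 + 433.08 + 443.21 + 462.04 = 3337.43, so n·x̄ = 3337.43.
σ₀² = 117.82² = 13881.5524, σ² = 59.15² = 3498.7225; σ² + n·σ₀² = 3498.7225 + 8·13881.5524 = 114551.1417.
Posterior mean = (μ₀/σ₀² + n·x̄/σ²)/(1/σ₀² + n/σ²) = (σ²·μ₀ + σ₀²·n·x̄)/(σ² + n·σ₀²) = (3498.7225·442.36 + 13881.5524·3337.43)/114551.1417 = 47876404.311432/114551.1417 = 417.9479.

417.9479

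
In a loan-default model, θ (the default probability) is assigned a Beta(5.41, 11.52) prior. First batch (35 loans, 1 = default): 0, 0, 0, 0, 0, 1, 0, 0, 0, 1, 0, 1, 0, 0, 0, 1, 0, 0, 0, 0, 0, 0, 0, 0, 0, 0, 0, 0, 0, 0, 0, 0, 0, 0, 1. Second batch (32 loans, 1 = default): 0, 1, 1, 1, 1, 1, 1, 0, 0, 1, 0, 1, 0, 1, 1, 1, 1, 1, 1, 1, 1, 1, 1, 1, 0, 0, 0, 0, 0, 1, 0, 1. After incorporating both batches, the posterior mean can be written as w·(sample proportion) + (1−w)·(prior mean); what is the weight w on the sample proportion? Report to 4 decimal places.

0.7983

The Beta prior is conjugate to a Binomial/Bernoulli likelihood; the update adds successes to α and failures to β.
Total number of loans: n = 35 + 32 = 67.
Posterior mean = (α₀+k)/(α₀+β₀+n) = [n/(α₀+β₀+n)]·(k/n) + [(α₀+β₀)/(α₀+β₀+n)]·α₀/(α₀+β₀), so only n and the prior enter the weight.
The weight on the data is w = n/(α₀+β₀+n) = 67/(5.41+11.52+67) = 67/83.93 = 0.7983.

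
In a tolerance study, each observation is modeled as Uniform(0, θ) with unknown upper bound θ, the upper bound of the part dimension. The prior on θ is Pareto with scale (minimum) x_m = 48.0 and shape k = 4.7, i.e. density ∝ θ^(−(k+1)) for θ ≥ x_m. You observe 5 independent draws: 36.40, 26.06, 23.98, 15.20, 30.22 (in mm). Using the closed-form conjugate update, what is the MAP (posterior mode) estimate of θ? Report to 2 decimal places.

48.00

A Pareto(scale x_m, shape k) prior on the upper bound θ of Uniform(0, θ) is conjugate: posterior is Pareto(max(x_m, max xᵢ), k + n).
Sample maximum = 36.40; prior scale x_m = 48.0 → posterior scale = max = 48.00.
Posterior shape = 4.7 + 5 = 9.7.
The Pareto density is decreasing on [x_m, ∞), so the mode is x_m = 48.00.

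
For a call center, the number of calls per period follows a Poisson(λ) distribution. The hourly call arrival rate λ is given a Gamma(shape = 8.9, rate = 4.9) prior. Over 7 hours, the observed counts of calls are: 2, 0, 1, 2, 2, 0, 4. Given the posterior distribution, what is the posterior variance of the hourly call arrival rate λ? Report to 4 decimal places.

With a Gamma(shape α, rate β) prior, the Poisson likelihood is conjugate: the posterior is Gamma(α + ΣXᵢ, β + n).
Sum of counts S = 11 over n = 7 hours.
Posterior: Gamma(α+S, β+n) = Gamma(8.9+11, 4.9+7) = Gamma(19.9, 11.9).
Var = α/β² = 19.9/11.9² = 0.1405.

0.1405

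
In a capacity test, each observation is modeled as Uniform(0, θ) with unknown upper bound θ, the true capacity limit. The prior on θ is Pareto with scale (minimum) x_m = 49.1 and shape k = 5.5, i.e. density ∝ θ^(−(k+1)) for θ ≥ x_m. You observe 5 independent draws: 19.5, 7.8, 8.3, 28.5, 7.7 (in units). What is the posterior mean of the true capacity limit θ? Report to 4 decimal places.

54.2684

A Pareto(scale x_m, shape k) prior on the upper bound θ of Uniform(0, θ) is conjugate: posterior is Pareto(max(x_m, max xᵢ), k + n).
Sample maximum = 28.5; prior scale x_m = 49.1 → posterior scale = max = 49.1.
Posterior shape = 5.5 + 5 = 10.5.
E[θ|data] = k·x_m/(k−1) = 10.5·49.1/9.5 = 54.2684.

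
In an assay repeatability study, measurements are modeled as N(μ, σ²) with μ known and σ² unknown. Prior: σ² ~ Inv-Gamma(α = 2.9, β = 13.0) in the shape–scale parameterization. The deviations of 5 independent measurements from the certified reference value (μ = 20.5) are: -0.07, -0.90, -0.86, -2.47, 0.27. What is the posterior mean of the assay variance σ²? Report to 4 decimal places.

3.8328

With known mean μ and an Inverse-Gamma(α, β) prior on σ², the Normal likelihood is conjugate: posterior is Inv-Gamma(α + n/2, β + Σ(xᵢ−μ)²/2).
Σ(xᵢ−μ)² = (-0.07)² + (-0.90)² + (-0.86)² + (-2.47)² + (0.27)² = 7.7283.
Posterior: Inv-Gamma(2.9 + 5/2, 13.0 + 7.7283/2) = Inv-Gamma(5.40, 16.86415).
E[σ²|data] = β/(α−1) = 16.86415/4.40 = 3.8328.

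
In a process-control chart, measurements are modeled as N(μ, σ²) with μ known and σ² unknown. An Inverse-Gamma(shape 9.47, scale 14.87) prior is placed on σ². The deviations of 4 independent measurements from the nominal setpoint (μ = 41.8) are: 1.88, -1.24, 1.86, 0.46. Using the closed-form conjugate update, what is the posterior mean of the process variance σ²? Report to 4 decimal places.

1.8378

With known mean μ and an Inverse-Gamma(α, β) prior on σ², the Normal likelihood is conjugate: posterior is Inv-Gamma(α + n/2, β + Σ(xᵢ−μ)²/2).
Σ(xᵢ−μ)² = (1.88)² + (-1.24)² + (1.86)² + (0.46)² = 8.7432.
Posterior: Inv-Gamma(9.47 + 4/2, 14.87 + 8.7432/2) = Inv-Gamma(11.47, 19.24160).
E[σ²|data] = β/(α−1) = 19.24160/10.47 = 1.8378.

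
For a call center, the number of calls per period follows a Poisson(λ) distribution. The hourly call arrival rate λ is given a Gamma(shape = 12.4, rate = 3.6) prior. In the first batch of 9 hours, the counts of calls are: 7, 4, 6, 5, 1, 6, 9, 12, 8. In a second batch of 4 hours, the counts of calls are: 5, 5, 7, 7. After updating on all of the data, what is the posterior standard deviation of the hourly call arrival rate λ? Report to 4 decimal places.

0.5853

With a Gamma(shape α, rate β) prior, the Poisson likelihood is conjugate: the posterior is Gamma(α + ΣXᵢ, β + n).
Batch 1: sum of counts S = 58 over n = 9 hours.
After batch 1: Gamma(α+S, β+n) = Gamma(12.4+58, 3.6+9) = Gamma(70.4, 12.6).
Batch 2: sum of counts S = 24 over n = 4 hours.
After batch 2: Gamma(α+S, β+n) = Gamma(70.4+24, 12.6+4) = Gamma(94.4, 16.6).
SD = √α/β = √94.4/16.6 = 0.5853.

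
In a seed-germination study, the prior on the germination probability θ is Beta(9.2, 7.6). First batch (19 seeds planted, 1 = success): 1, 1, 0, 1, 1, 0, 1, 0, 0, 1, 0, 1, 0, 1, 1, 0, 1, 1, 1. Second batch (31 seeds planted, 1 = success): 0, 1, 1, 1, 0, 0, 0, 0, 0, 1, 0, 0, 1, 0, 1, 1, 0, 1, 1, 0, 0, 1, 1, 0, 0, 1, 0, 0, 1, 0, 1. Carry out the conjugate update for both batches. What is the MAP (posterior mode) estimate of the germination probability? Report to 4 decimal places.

0.5278

The Beta prior is conjugate to a Binomial/Bernoulli likelihood; the update adds successes to α and failures to β.
After batch 1: Beta(9.2+12, 7.6+7) = Beta(21.2, 14.6).
After batch 2: Beta(21.2+14, 14.6+17) = Beta(35.2, 31.6).
Mode of Beta(a,b) for a,b>1 is (a−1)/(a+b−2) = 34.2/64.8 = 0.5278.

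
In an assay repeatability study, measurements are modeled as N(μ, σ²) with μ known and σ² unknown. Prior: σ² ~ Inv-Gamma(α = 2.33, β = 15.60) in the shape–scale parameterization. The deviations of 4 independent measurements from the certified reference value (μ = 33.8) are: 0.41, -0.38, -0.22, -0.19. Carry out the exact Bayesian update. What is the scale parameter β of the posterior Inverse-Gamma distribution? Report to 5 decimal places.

With known mean μ and an Inverse-Gamma(α, β) prior on σ², the Normal likelihood is conjugate: posterior is Inv-Gamma(α + n/2, β + Σ(xᵢ−μ)²/2).
Σ(xᵢ−μ)² = (0.41)² + (-0.38)² + (-0.22)² + (-0.19)² = 0.3970.
Posterior: Inv-Gamma(2.33 + 4/2, 15.60 + 0.3970/2) = Inv-Gamma(4.33, 15.79850).
Posterior β = 15.79850.

15.79850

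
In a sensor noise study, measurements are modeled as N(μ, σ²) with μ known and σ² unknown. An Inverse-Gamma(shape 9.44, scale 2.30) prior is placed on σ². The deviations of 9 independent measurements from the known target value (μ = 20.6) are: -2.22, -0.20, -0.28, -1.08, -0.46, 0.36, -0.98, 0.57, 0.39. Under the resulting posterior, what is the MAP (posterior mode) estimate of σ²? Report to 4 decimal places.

0.4214

With known mean μ and an Inverse-Gamma(α, β) prior on σ², the Normal likelihood is conjugate: posterior is Inv-Gamma(α + n/2, β + Σ(xᵢ−μ)²/2).
Σ(xᵢ−μ)² = (-2.22)² + (-0.20)² + (-0.28)² + (-1.08)² + (-0.46)² + (0.36)² + (-0.98)² + (0.57)² + (0.39)² = 7.9918.
Posterior: Inv-Gamma(9.44 + 9/2, 2.30 + 7.9918/2) = Inv-Gamma(13.94, 6.29590).
Mode = β/(α+1) = 6.29590/14.94 = 0.4214.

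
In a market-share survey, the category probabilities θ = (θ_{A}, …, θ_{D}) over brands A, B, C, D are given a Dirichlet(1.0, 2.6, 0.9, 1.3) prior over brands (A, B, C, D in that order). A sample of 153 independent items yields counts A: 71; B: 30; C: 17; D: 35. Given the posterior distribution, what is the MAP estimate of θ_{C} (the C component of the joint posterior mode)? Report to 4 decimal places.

The Dirichlet prior is conjugate to the Multinomial likelihood: each posterior αⱼ = prior αⱼ + observed count nⱼ.
Posterior concentration: (72.0, 32.6, 17.9, 36.3), total = 158.8.
Joint mode component: (α_{C}−1)/(Σα−K) = 16.9/154.8 = 0.1092.

0.1092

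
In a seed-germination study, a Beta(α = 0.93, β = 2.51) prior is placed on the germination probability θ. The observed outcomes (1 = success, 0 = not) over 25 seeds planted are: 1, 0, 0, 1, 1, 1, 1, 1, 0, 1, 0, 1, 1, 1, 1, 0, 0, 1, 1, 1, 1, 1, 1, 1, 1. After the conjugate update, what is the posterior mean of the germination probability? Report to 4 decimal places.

The Beta prior is conjugate to a Binomial/Bernoulli likelihood; the update adds successes to α and failures to β.
Posterior: Beta(α+k, β+n−k) = Beta(0.93+19, 2.51+6) = Beta(19.93, 8.51).
Posterior mean = α/(α+β) = 19.93/28.44 = 0.7008.

0.7008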